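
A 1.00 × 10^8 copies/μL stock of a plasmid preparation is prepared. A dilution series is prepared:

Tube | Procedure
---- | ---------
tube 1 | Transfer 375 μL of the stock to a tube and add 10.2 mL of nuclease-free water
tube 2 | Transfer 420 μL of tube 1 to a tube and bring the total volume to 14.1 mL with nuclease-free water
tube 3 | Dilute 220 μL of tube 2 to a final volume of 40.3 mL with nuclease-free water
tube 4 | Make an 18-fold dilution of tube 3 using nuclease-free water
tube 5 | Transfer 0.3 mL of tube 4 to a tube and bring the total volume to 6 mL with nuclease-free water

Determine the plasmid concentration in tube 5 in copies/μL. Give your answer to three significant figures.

Step 1: 375 μL + 10.2 mL = 10575 μL total → factor 10575/375 = 28.2
Step 2: 420 μL brought to 14.1 mL → factor 14100/420 = 33.571
Step 3: 220 μL brought to 40.3 mL → factor 40300/220 = 183.18
Step 4: 18-fold → factor 18
Step 5: 0.3 mL brought to 6 mL → factor 6/0.3 = 20
Overall dilution factor = 28.2 × 33.571 × 183.18 × 18 × 20 = 6.2432 × 10^7
Final = 1.00 × 10^8 copies/μL / 6.2432 × 10^7 = 1.60 copies/μL

1.60 copies/μL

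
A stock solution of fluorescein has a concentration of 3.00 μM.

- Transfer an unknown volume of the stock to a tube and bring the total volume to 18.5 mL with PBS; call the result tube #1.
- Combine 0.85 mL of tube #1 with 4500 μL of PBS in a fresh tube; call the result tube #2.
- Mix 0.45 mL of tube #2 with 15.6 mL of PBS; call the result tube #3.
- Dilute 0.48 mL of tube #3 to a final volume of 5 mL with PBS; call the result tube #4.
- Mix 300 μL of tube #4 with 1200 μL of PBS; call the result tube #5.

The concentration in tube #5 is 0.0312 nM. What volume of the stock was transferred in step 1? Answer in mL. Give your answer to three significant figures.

2.25 mL

Step 1: v brought to 18.5 mL → factor = 18.5 mL/v
Step 2: 0.85 mL + 4500 μL = 5.35 mL total → factor 5.35/0.85 = 6.2941
Step 3: 0.45 mL + 15.6 mL = 16.05 mL total → factor 16.05/0.45 = 35.667
Step 4: 0.48 mL brought to 5 mL → factor 5/0.48 = 10.417
Step 5: 300 μL + 1200 μL = 1500 μL total → factor 1500/300 = 5
Product of known-step factors = 11692
Overall factor = 3.00 μM / (0.0312 nM) = 96154
Step-1 factor = 96154 / 11692 = 8.2238
v = 18.5 mL / 8.2238 = 2.25 mL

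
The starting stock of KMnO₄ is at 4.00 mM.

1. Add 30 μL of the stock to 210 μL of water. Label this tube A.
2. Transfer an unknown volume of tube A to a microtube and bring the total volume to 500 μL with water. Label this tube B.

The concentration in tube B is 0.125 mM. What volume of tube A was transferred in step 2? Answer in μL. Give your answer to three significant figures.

125 μL

Step 1: 30 μL + 210 μL = 240 μL total → factor 240/30 = 8
Step 2: v brought to 500 μL → factor = 500 μL/v
Product of known-step factors = 8
Overall factor = 4.00 mM / (0.125 mM) = 32
Step-2 factor = 32 / 8 = 4
v = 500 μL / 4 = 125 μL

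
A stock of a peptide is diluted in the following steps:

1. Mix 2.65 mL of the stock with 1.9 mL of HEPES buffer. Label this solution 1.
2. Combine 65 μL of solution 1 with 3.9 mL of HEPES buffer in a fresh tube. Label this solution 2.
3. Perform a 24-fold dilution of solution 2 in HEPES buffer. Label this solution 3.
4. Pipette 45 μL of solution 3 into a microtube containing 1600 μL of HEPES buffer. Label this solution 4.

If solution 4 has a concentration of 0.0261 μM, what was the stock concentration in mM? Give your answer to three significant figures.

2.40 mM

Step 1: 2.65 mL + 1.9 mL = 4.55 mL total → factor 4.55/2.65 = 1.717
Step 2: 65 μL + 3.9 mL = 3965 μL total → factor 3965/65 = 61
Step 3: 24-fold → factor 24
Step 4: 45 μL + 1600 μL = 1645 μL total → factor 1645/45 = 36.556
Overall dilution factor = 1.717 × 61 × 24 × 36.556 = 91888
Stock = 0.0261 μM × 91888 = 2398 μM = 2.40 mM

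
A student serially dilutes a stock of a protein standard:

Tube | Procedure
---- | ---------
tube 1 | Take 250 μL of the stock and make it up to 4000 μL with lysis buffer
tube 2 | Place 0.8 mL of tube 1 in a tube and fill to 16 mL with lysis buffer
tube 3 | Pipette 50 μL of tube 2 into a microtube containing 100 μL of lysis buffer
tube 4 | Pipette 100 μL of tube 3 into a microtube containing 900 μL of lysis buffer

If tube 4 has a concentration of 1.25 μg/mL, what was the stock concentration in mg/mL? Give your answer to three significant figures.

Step 1: 250 μL brought to 4000 μL → factor 4000/250 = 16
Step 2: 0.8 mL brought to 16 mL → factor 16/0.8 = 20
Step 3: 50 μL + 100 μL = 150 μL total → factor 150/50 = 3
Step 4: 100 μL + 900 μL = 1000 μL total → factor 1000/100 = 10
Overall dilution factor = 16 × 20 × 3 × 10 = 9600
Stock = 1.25 μg/mL × 9600 = 1.200 × 10^4 μg/mL = 12.0 mg/mL

12.0 mg/mL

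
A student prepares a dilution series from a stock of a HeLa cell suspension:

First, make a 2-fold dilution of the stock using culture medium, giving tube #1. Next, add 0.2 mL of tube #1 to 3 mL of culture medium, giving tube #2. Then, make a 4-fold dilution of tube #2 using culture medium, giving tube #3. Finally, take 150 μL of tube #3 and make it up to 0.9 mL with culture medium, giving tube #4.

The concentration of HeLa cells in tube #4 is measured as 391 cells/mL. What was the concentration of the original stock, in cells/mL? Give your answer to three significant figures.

Step 1: 2-fold → factor 2
Step 2: 0.2 mL + 3 mL = 3.2 mL total → factor 3.2/0.2 = 16
Step 3: 4-fold → factor 4
Step 4: 150 μL brought to 0.9 mL → factor 900/150 = 6
Overall dilution factor = 2 × 16 × 4 × 6 = 768
Stock = 391 cells/mL × 768 = 3.00 × 10^5 cells/mL

3.00 × 10^5 cells/mL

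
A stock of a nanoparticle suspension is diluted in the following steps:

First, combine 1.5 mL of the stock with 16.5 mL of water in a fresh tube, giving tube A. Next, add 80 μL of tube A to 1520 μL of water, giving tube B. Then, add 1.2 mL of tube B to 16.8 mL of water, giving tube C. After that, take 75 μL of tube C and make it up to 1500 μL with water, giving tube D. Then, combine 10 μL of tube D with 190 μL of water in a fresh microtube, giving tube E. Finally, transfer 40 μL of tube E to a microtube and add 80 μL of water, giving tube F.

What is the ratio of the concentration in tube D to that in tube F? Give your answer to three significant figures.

Step 1: 1.5 mL + 16.5 mL = 18 mL total → factor 18/1.5 = 12
Step 2: 80 μL + 1520 μL = 1600 μL total → factor 1600/80 = 20
Step 3: 1.2 mL + 16.8 mL = 18 mL total → factor 18/1.2 = 15
Step 4: 75 μL brought to 1500 μL → factor 1500/75 = 20
Step 5: 10 μL + 190 μL = 200 μL total → factor 200/10 = 20
Step 6: 40 μL + 80 μL = 120 μL total → factor 120/40 = 3
Dilution factor to tube D = 72000; to tube F = 4.32 × 10^6
[tube D]/[tube F] = (factor to tube F)/(factor to tube D) = 4.32 × 10^6/72000 = 60.0

60.0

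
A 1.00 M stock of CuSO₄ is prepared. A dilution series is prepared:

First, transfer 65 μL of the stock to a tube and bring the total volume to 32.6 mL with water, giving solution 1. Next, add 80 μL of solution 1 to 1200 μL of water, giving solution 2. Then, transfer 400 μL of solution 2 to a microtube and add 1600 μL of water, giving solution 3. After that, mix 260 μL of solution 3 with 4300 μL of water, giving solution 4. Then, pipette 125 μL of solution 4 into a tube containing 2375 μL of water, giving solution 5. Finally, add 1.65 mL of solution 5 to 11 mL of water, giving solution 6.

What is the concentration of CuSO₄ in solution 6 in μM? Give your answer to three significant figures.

Step 1: 65 μL brought to 32.6 mL → factor 32600/65 = 501.54
Step 2: 80 μL + 1200 μL = 1280 μL total → factor 1280/80 = 16
Step 3: 400 μL + 1600 μL = 2000 μL total → factor 2000/400 = 5
Step 4: 260 μL + 4300 μL = 4560 μL total → factor 4560/260 = 17.538
Step 5: 125 μL + 2375 μL = 2500 μL total → factor 2500/125 = 20
Step 6: 1.65 mL + 11 mL = 12.65 mL total → factor 12.65/1.65 = 7.6667
Overall dilution factor = 501.54 × 16 × 5 × 17.538 × 20 × 7.6667 = 1.079 × 10^8
Final = 1.00 M / 1.079 × 10^8 = 9.268 × 10^-9 M = 0.00927 μM

0.00927 μM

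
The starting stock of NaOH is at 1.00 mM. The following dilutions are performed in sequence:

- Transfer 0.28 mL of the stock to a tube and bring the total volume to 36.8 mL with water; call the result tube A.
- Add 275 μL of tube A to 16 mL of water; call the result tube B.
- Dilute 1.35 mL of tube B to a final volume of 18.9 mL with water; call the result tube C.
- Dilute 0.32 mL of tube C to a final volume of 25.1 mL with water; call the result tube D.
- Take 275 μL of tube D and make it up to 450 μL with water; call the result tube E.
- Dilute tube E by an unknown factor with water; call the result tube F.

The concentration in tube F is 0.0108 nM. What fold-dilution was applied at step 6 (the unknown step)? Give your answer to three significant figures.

Step 1: 0.28 mL brought to 36.8 mL → factor 36.8/0.28 = 131.43
Step 2: 275 μL + 16 mL = 16275 μL total → factor 16275/275 = 59.182
Step 3: 1.35 mL brought to 18.9 mL → factor 18.9/1.35 = 14
Step 4: 0.32 mL brought to 25.1 mL → factor 25.1/0.32 = 78.438
Step 5: 275 μL brought to 450 μL → factor 450/275 = 1.6364
Step 6: unknown factor x
Product of known-step factors = 1.3977 × 10^7
Overall factor = 1.00 mM / (0.0108 nM) = 9.2593 × 10^7
x = 9.2593 × 10^7 / 1.3977 × 10^7 = 6.62

6.62-fold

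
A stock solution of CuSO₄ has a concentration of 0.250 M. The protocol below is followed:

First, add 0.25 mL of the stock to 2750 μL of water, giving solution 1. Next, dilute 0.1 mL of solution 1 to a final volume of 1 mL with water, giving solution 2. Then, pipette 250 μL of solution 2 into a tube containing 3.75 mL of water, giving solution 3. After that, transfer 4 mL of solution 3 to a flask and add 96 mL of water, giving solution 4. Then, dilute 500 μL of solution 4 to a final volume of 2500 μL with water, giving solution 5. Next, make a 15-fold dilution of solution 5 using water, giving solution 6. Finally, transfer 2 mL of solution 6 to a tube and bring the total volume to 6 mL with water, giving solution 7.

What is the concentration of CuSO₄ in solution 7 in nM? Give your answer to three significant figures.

23.1 nM

Step 1: 0.25 mL + 2750 μL = 3 mL total → factor 3/0.25 = 12
Step 2: 0.1 mL brought to 1 mL → factor 1/0.1 = 10
Step 3: 250 μL + 3.75 mL = 4000 μL total → factor 4000/250 = 16
Step 4: 4 mL + 96 mL = 100 mL total → factor 100/4 = 25
Step 5: 500 μL brought to 2500 μL → factor 2500/500 = 5
Step 6: 15-fold → factor 15
Step 7: 2 mL brought to 6 mL → factor 6/2 = 3
Overall dilution factor = 12 × 10 × 16 × 25 × 5 × 15 × 3 = 1.08 × 10^7
Final = 0.250 M / 1.08 × 10^7 = 2.315 × 10^-8 M = 23.1 nM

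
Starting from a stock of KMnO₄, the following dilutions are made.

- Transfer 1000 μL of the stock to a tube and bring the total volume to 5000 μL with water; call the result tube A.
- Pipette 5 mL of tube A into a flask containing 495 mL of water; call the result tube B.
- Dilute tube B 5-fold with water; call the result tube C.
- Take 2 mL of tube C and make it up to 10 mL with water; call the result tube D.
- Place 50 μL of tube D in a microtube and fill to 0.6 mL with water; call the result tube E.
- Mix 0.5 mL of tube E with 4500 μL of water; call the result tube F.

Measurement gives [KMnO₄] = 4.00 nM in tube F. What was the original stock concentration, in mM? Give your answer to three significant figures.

Step 1: 1000 μL brought to 5000 μL → factor 5000/1000 = 5
Step 2: 5 mL + 495 mL = 500 mL total → factor 500/5 = 100
Step 3: 5-fold → factor 5
Step 4: 2 mL brought to 10 mL → factor 10/2 = 5
Step 5: 50 μL brought to 0.6 mL → factor 600/50 = 12
Step 6: 0.5 mL + 4500 μL = 5 mL total → factor 5/0.5 = 10
Overall dilution factor = 5 × 100 × 5 × 5 × 12 × 10 = 1.5 × 10^6
Stock = 4.00 nM × 1.5 × 10^6 = 6.000 × 10^6 nM = 6.00 mM

6.00 mM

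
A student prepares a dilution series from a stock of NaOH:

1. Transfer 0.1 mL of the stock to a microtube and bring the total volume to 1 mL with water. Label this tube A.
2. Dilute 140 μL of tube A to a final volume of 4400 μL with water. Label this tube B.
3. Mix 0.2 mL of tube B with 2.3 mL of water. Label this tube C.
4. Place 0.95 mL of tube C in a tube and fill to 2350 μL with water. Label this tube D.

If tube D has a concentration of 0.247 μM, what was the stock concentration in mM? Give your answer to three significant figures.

2.40 mM

Step 1: 0.1 mL brought to 1 mL → factor 1/0.1 = 10
Step 2: 140 μL brought to 4400 μL → factor 4400/140 = 31.429
Step 3: 0.2 mL + 2.3 mL = 2.5 mL total → factor 2.5/0.2 = 12.5
Step 4: 0.95 mL brought to 2350 μL → factor 2.35/0.95 = 2.4737
Overall dilution factor = 10 × 31.429 × 12.5 × 2.4737 = 9718
Stock = 0.247 μM × 9718 = 2400 μM = 2.40 mM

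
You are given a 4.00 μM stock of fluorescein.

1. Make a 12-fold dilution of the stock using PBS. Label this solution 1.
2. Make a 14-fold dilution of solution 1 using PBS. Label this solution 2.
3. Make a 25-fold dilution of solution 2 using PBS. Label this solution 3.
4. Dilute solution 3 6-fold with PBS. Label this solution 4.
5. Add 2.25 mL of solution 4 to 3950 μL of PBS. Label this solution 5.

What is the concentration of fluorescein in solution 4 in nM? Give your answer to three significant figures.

Step 1: 12-fold → factor 12
Step 2: 14-fold → factor 14
Step 3: 25-fold → factor 25
Step 4: 6-fold → factor 6
Dilution factor through solution 4 = 12 × 14 × 25 × 6 = 25200
[solution 4] = 4.00 μM / 25200 = 0.0001587 μM = 0.159 nM

0.159 nM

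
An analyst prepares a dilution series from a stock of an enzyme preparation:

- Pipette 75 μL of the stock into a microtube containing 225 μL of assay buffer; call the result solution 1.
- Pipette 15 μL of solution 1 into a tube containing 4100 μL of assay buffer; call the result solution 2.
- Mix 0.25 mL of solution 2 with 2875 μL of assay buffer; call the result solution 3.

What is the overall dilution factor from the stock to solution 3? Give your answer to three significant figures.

Step 1: 75 μL + 225 μL = 300 μL total → factor 300/75 = 4
Step 2: 15 μL + 4100 μL = 4115 μL total → factor 4115/15 = 274.33
Step 3: 0.25 mL + 2875 μL = 3.125 mL total → factor 3.125/0.25 = 12.5
Overall dilution factor = 4 × 274.33 × 12.5 = 13717

1.37 × 10^4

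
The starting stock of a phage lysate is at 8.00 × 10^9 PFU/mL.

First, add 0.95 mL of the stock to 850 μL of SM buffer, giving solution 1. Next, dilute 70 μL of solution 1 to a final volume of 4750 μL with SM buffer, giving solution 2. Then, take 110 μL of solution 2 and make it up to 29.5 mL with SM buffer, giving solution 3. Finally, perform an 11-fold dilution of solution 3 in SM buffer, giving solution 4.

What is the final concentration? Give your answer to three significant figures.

2.11 × 10^4 PFU/mL

Step 1: 0.95 mL + 850 μL = 1.8 mL total → factor 1.8/0.95 = 1.8947
Step 2: 70 μL brought to 4750 μL → factor 4750/70 = 67.857
Step 3: 110 μL brought to 29.5 mL → factor 29500/110 = 268.18
Step 4: 11-fold → factor 11
Overall dilution factor = 1.8947 × 67.857 × 268.18 × 11 = 3.7929 × 10^5
Final = 8.00 × 10^9 PFU/mL / 3.7929 × 10^5 = 2.11 × 10^4 PFU/mL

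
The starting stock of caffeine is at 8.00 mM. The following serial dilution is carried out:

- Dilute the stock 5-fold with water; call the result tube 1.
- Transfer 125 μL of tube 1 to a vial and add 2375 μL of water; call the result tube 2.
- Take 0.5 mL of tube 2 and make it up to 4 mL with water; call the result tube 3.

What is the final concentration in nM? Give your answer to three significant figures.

Step 1: 5-fold → factor 5
Step 2: 125 μL + 2375 μL = 2500 μL total → factor 2500/125 = 20
Step 3: 0.5 mL brought to 4 mL → factor 4/0.5 = 8
Overall dilution factor = 5 × 20 × 8 = 800
Final = 8.00 mM / 800 = 0.01000 mM = 1.00 × 10^4 nM

1.00 × 10^4 nM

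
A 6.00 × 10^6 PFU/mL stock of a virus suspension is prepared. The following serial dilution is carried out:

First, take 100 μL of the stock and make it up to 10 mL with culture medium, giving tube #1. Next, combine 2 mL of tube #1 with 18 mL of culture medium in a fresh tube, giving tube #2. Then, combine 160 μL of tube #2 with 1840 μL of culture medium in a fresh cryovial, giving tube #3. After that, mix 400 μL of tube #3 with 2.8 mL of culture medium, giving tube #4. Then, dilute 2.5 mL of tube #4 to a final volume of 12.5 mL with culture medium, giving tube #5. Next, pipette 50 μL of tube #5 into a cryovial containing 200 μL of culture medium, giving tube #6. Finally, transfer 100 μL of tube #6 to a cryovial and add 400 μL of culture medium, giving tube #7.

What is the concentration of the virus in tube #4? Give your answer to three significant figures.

Step 1: 100 μL brought to 10 mL → factor 10000/100 = 100
Step 2: 2 mL + 18 mL = 20 mL total → factor 20/2 = 10
Step 3: 160 μL + 1840 μL = 2000 μL total → factor 2000/160 = 12.5
Step 4: 400 μL + 2.8 mL = 3200 μL total → factor 3200/400 = 8
Dilution factor through tube #4 = 100 × 10 × 12.5 × 8 = 1 × 10^5
[tube #4] = 6.00 × 10^6 PFU/mL / 1 × 10^5 = 60.0 PFU/mL

60.0 PFU/mL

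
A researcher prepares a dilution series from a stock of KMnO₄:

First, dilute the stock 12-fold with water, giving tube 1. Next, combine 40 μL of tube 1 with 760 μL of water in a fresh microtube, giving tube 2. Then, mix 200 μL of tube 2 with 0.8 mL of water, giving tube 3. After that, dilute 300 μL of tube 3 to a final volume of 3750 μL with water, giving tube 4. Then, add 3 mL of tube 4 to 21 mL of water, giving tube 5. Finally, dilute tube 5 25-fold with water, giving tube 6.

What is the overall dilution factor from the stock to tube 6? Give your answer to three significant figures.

Step 1: 12-fold → factor 12
Step 2: 40 μL + 760 μL = 800 μL total → factor 800/40 = 20
Step 3: 200 μL + 0.8 mL = 1000 μL total → factor 1000/200 = 5
Step 4: 300 μL brought to 3750 μL → factor 3750/300 = 12.5
Step 5: 3 mL + 21 mL = 24 mL total → factor 24/3 = 8
Step 6: 25-fold → factor 25
Overall dilution factor = 12 × 20 × 5 × 12.5 × 8 × 25 = 3 × 10^6

3.00 × 10^6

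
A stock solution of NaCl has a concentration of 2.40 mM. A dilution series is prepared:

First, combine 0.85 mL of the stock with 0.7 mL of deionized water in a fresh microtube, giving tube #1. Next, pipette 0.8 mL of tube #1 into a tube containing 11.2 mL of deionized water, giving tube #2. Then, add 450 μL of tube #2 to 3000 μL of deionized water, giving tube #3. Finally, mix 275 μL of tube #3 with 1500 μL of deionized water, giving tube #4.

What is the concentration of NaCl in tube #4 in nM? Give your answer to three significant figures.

Step 1: 0.85 mL + 0.7 mL = 1.55 mL total → factor 1.55/0.85 = 1.8235
Step 2: 0.8 mL + 11.2 mL = 12 mL total → factor 12/0.8 = 15
Step 3: 450 μL + 3000 μL = 3450 μL total → factor 3450/450 = 7.6667
Step 4: 275 μL + 1500 μL = 1775 μL total → factor 1775/275 = 6.4545
Overall dilution factor = 1.8235 × 15 × 7.6667 × 6.4545 = 1353.6
Final = 2.40 mM / 1353.6 = 0.001773 mM = 1.77 × 10^3 nM

1.77 × 10^3 nM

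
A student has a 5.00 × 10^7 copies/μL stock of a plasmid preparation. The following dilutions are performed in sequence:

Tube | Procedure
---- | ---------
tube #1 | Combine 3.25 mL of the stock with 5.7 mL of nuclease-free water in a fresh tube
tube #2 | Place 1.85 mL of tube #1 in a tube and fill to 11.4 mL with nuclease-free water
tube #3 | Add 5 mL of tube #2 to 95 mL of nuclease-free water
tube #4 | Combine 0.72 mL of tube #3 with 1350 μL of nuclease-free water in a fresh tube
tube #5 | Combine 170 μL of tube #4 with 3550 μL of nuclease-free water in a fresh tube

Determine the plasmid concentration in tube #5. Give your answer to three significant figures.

2.34 × 10^3 copies/μL

Step 1: 3.25 mL + 5.7 mL = 8.95 mL total → factor 8.95/3.25 = 2.7538
Step 2: 1.85 mL brought to 11.4 mL → factor 11.4/1.85 = 6.1622
Step 3: 5 mL + 95 mL = 100 mL total → factor 100/5 = 20
Step 4: 0.72 mL + 1350 μL = 2.07 mL total → factor 2.07/0.72 = 2.875
Step 5: 170 μL + 3550 μL = 3720 μL total → factor 3720/170 = 21.882
Overall dilution factor = 2.7538 × 6.1622 × 20 × 2.875 × 21.882 = 21352
Final = 5.00 × 10^7 copies/μL / 21352 = 2.34 × 10^3 copies/μL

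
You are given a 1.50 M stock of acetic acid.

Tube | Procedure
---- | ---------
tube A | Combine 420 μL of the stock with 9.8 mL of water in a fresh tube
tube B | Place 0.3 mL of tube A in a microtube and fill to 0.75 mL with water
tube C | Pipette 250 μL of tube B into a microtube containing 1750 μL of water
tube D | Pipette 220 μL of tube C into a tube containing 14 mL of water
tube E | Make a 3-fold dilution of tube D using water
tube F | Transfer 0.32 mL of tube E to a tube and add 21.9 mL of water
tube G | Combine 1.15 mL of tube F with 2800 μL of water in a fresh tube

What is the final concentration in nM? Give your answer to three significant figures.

66.6 nM

Step 1: 420 μL + 9.8 mL = 10220 μL total → factor 10220/420 = 24.333
Step 2: 0.3 mL brought to 0.75 mL → factor 0.75/0.3 = 2.5
Step 3: 250 μL + 1750 μL = 2000 μL total → factor 2000/250 = 8
Step 4: 220 μL + 14 mL = 14220 μL total → factor 14220/220 = 64.636
Step 5: 3-fold → factor 3
Step 6: 0.32 mL + 21.9 mL = 22.22 mL total → factor 22.22/0.32 = 69.438
Step 7: 1.15 mL + 2800 μL = 3.95 mL total → factor 3.95/1.15 = 3.4348
Overall dilution factor = 24.333 × 2.5 × 8 × 64.636 × 3 × 69.438 × 3.4348 = 2.2507 × 10^7
Final = 1.50 M / 2.2507 × 10^7 = 6.665 × 10^-8 M = 66.6 nM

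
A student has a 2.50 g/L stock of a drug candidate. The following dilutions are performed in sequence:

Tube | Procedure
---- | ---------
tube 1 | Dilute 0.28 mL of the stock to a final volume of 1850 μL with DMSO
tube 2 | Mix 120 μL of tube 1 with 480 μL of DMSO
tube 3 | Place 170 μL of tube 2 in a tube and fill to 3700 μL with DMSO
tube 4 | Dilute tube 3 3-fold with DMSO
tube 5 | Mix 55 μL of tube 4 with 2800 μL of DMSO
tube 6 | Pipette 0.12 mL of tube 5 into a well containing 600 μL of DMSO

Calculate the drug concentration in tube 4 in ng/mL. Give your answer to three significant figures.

Step 1: 0.28 mL brought to 1850 μL → factor 1.85/0.28 = 6.6071
Step 2: 120 μL + 480 μL = 600 μL total → factor 600/120 = 5
Step 3: 170 μL brought to 3700 μL → factor 3700/170 = 21.765
Step 4: 3-fold → factor 3
Dilution factor through tube 4 = 6.6071 × 5 × 21.765 × 3 = 2157
[tube 4] = 2.50 g/L / 2157 = 0.001159 g/L = 1.16 × 10^3 ng/mL

1.16 × 10^3 ng/mL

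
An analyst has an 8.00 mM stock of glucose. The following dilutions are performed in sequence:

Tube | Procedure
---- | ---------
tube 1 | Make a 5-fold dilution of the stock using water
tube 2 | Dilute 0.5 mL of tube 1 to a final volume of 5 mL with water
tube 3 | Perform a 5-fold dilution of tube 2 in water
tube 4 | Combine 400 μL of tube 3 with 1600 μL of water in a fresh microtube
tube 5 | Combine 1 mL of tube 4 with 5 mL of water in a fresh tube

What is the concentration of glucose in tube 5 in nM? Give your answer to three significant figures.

Step 1: 5-fold → factor 5
Step 2: 0.5 mL brought to 5 mL → factor 5/0.5 = 10
Step 3: 5-fold → factor 5
Step 4: 400 μL + 1600 μL = 2000 μL total → factor 2000/400 = 5
Step 5: 1 mL + 5 mL = 6 mL total → factor 6/1 = 6
Overall dilution factor = 5 × 10 × 5 × 5 × 6 = 7500
Final = 8.00 mM / 7500 = 0.001067 mM = 1.07 × 10^3 nM

1.07 × 10^3 nM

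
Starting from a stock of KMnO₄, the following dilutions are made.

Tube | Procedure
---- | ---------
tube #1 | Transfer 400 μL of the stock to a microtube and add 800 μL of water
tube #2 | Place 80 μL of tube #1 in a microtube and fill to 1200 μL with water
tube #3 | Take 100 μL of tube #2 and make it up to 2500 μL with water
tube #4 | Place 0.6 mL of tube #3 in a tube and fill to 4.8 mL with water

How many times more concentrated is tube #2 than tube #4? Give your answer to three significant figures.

200

Step 1: 400 μL + 800 μL = 1200 μL total → factor 1200/400 = 3
Step 2: 80 μL brought to 1200 μL → factor 1200/80 = 15
Step 3: 100 μL brought to 2500 μL → factor 2500/100 = 25
Step 4: 0.6 mL brought to 4.8 mL → factor 4.8/0.6 = 8
Dilution factor to tube #2 = 45; to tube #4 = 9000
[tube #2]/[tube #4] = (factor to tube #4)/(factor to tube #2) = 9000/45 = 200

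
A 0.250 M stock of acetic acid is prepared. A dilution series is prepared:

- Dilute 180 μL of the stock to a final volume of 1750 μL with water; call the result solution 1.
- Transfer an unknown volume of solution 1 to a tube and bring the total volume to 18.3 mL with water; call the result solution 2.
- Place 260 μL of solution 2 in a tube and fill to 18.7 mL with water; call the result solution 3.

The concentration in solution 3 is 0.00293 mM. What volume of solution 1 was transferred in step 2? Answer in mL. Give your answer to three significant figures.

Step 1: 180 μL brought to 1750 μL → factor 1750/180 = 9.7222
Step 2: v brought to 18.3 mL → factor = 18.3 mL/v
Step 3: 260 μL brought to 18.7 mL → factor 18700/260 = 71.923
Product of known-step factors = 699.25
Overall factor = 0.250 M / (0.00293 mM) = 85324
Step-2 factor = 85324 / 699.25 = 122.02
v = 18.3 mL / 122.02 = 0.150 mL

0.150 mL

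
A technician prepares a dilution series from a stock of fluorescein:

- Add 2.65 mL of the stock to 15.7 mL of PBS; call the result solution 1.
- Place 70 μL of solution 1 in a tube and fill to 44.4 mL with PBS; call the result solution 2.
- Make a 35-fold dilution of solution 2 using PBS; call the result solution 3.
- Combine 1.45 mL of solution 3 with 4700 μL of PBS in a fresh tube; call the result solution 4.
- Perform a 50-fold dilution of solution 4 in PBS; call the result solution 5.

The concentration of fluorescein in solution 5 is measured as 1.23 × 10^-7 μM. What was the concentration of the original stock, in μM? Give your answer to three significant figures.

4.01 μM

Step 1: 2.65 mL + 15.7 mL = 18.35 mL total → factor 18.35/2.65 = 6.9245
Step 2: 70 μL brought to 44.4 mL → factor 44400/70 = 634.29
Step 3: 35-fold → factor 35
Step 4: 1.45 mL + 4700 μL = 6.15 mL total → factor 6.15/1.45 = 4.2414
Step 5: 50-fold → factor 50
Overall dilution factor = 6.9245 × 634.29 × 35 × 4.2414 × 50 = 3.26 × 10^7
Stock = 1.23 × 10^-7 μM × 3.26 × 10^7 = 4.01 μM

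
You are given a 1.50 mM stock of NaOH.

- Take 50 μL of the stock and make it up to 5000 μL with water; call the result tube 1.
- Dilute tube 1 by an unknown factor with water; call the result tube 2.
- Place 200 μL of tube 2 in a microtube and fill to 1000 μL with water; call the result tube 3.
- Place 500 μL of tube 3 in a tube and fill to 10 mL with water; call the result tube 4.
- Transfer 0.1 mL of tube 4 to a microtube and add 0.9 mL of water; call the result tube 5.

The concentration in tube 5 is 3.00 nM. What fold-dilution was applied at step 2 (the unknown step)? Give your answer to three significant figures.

5.00-fold

Step 1: 50 μL brought to 5000 μL → factor 5000/50 = 100
Step 2: unknown factor x
Step 3: 200 μL brought to 1000 μL → factor 1000/200 = 5
Step 4: 500 μL brought to 10 mL → factor 10000/500 = 20
Step 5: 0.1 mL + 0.9 mL = 1 mL total → factor 1/0.1 = 10
Product of known-step factors = 1 × 10^5
Overall factor = 1.50 mM / (3.00 nM) = 5 × 10^5
x = 5 × 10^5 / 1 × 10^5 = 5.00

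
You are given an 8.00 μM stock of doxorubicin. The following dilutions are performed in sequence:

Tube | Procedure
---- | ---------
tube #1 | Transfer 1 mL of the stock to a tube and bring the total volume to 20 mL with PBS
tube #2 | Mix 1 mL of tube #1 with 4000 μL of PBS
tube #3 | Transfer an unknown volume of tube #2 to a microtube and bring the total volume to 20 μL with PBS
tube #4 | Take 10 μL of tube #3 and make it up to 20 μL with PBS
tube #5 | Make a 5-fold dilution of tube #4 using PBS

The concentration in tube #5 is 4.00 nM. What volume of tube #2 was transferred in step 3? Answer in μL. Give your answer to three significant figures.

10.0 μL

Step 1: 1 mL brought to 20 mL → factor 20/1 = 20
Step 2: 1 mL + 4000 μL = 5 mL total → factor 5/1 = 5
Step 3: v brought to 20 μL → factor = 20 μL/v
Step 4: 10 μL brought to 20 μL → factor 20/10 = 2
Step 5: 5-fold → factor 5
Product of known-step factors = 1000
Overall factor = 8.00 μM / (4.00 nM) = 2000
Step-3 factor = 2000 / 1000 = 2
v = 20 μL / 2 = 10.0 μL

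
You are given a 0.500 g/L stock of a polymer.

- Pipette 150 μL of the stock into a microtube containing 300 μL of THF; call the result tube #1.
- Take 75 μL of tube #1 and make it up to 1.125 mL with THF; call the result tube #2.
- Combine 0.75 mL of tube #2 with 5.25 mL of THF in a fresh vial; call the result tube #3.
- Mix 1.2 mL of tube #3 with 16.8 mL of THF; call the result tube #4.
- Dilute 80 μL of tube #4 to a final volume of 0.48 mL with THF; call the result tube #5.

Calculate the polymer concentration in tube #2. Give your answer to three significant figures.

Step 1: 150 μL + 300 μL = 450 μL total → factor 450/150 = 3
Step 2: 75 μL brought to 1.125 mL → factor 1125/75 = 15
Dilution factor through tube #2 = 3 × 15 = 45
[tube #2] = 0.500 g/L / 45 = 0.0111 g/L

0.0111 g/L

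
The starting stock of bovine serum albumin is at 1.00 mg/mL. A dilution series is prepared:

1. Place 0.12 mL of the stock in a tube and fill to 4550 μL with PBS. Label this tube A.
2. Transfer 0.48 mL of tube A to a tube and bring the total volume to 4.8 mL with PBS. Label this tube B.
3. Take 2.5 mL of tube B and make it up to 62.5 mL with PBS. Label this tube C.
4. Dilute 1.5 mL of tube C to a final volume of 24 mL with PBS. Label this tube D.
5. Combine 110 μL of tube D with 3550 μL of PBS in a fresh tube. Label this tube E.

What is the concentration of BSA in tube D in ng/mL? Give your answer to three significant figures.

6.59 ng/mL

Step 1: 0.12 mL brought to 4550 μL → factor 4.55/0.12 = 37.917
Step 2: 0.48 mL brought to 4.8 mL → factor 4.8/0.48 = 10
Step 3: 2.5 mL brought to 62.5 mL → factor 62.5/2.5 = 25
Step 4: 1.5 mL brought to 24 mL → factor 24/1.5 = 16
Dilution factor through tube D = 37.917 × 10 × 25 × 16 = 1.5167 × 10^5
[tube D] = 1.00 mg/mL / 1.5167 × 10^5 = 6.593 × 10^-6 mg/mL = 6.59 ng/mL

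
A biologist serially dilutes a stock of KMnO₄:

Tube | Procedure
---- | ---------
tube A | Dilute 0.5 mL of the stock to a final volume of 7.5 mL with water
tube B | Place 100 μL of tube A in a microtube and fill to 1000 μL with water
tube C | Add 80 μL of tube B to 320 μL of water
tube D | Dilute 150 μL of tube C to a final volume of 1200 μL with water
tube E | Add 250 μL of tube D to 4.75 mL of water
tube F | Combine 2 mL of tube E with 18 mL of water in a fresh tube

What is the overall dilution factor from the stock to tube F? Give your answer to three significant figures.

1.20 × 10^6

Step 1: 0.5 mL brought to 7.5 mL → factor 7.5/0.5 = 15
Step 2: 100 μL brought to 1000 μL → factor 1000/100 = 10
Step 3: 80 μL + 320 μL = 400 μL total → factor 400/80 = 5
Step 4: 150 μL brought to 1200 μL → factor 1200/150 = 8
Step 5: 250 μL + 4.75 mL = 5000 μL total → factor 5000/250 = 20
Step 6: 2 mL + 18 mL = 20 mL total → factor 20/2 = 10
Overall dilution factor = 15 × 10 × 5 × 8 × 20 × 10 = 1.2 × 10^6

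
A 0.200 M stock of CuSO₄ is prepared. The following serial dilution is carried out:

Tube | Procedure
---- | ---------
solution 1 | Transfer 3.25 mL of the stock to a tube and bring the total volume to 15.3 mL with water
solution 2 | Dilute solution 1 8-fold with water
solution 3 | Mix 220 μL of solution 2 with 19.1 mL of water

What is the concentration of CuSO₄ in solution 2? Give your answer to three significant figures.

0.00531 M

Step 1: 3.25 mL brought to 15.3 mL → factor 15.3/3.25 = 4.7077
Step 2: 8-fold → factor 8
Dilution factor through solution 2 = 4.7077 × 8 = 37.662
[solution 2] = 0.200 M / 37.662 = 0.00531 M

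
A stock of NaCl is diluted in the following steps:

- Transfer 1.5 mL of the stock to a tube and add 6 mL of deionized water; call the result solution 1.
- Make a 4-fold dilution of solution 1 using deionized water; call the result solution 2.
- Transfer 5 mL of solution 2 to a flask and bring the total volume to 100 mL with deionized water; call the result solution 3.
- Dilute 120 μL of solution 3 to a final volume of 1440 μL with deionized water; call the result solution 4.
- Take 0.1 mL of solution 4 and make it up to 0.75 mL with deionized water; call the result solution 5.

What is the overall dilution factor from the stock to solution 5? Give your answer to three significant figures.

3.60 × 10^4

Step 1: 1.5 mL + 6 mL = 7.5 mL total → factor 7.5/1.5 = 5
Step 2: 4-fold → factor 4
Step 3: 5 mL brought to 100 mL → factor 100/5 = 20
Step 4: 120 μL brought to 1440 μL → factor 1440/120 = 12
Step 5: 0.1 mL brought to 0.75 mL → factor 0.75/0.1 = 7.5
Overall dilution factor = 5 × 4 × 20 × 12 × 7.5 = 36000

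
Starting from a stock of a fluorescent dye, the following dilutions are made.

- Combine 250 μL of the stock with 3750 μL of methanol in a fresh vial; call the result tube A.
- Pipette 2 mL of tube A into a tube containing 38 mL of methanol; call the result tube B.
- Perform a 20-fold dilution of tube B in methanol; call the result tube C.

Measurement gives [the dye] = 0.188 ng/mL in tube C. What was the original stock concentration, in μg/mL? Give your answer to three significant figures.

1.20 μg/mL

Step 1: 250 μL + 3750 μL = 4000 μL total → factor 4000/250 = 16
Step 2: 2 mL + 38 mL = 40 mL total → factor 40/2 = 20
Step 3: 20-fold → factor 20
Overall dilution factor = 16 × 20 × 20 = 6400
Stock = 0.188 ng/mL × 6400 = 1203 ng/mL = 1.20 μg/mL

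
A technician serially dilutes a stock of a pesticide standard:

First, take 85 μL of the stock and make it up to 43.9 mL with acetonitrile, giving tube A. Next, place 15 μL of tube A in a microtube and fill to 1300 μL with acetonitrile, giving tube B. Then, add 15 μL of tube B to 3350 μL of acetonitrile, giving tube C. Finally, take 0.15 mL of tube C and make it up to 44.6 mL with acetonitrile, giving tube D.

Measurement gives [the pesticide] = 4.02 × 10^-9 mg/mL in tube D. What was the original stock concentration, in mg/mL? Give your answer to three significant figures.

Step 1: 85 μL brought to 43.9 mL → factor 43900/85 = 516.47
Step 2: 15 μL brought to 1300 μL → factor 1300/15 = 86.667
Step 3: 15 μL + 3350 μL = 3365 μL total → factor 3365/15 = 224.33
Step 4: 0.15 mL brought to 44.6 mL → factor 44.6/0.15 = 297.33
Overall dilution factor = 516.47 × 86.667 × 224.33 × 297.33 = 2.9856 × 10^9
Stock = 4.02 × 10^-9 mg/mL × 2.9856 × 10^9 = 12.0 mg/mL

12.0 mg/mL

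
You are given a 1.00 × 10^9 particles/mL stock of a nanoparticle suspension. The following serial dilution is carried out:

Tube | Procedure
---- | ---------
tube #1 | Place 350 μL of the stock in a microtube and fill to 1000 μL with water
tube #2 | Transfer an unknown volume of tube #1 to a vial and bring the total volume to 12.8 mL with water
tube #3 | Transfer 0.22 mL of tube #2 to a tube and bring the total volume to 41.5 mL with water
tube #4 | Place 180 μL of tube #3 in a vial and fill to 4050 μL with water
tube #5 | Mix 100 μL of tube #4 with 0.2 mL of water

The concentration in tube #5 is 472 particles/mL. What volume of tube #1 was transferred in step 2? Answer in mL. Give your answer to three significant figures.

0.220 mL

Step 1: 350 μL brought to 1000 μL → factor 1000/350 = 2.8571
Step 2: v brought to 12.8 mL → factor = 12.8 mL/v
Step 3: 0.22 mL brought to 41.5 mL → factor 41.5/0.22 = 188.64
Step 4: 180 μL brought to 4050 μL → factor 4050/180 = 22.5
Step 5: 100 μL + 0.2 mL = 300 μL total → factor 300/100 = 3
Product of known-step factors = 36380
Overall factor = 1.00 × 10^9 particles/mL / (472 particles/mL) = 2.1186 × 10^6
Step-2 factor = 2.1186 × 10^6 / 36380 = 58.237
v = 12.8 mL / 58.237 = 0.220 mL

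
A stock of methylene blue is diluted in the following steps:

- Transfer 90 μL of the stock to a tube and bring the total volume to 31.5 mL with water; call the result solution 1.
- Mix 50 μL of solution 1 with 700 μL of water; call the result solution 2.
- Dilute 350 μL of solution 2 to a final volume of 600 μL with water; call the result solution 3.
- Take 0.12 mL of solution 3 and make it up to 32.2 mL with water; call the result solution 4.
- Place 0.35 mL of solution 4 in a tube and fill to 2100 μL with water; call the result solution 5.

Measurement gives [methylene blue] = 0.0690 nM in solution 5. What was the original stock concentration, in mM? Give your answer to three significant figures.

1.00 mM

Step 1: 90 μL brought to 31.5 mL → factor 31500/90 = 350
Step 2: 50 μL + 700 μL = 750 μL total → factor 750/50 = 15
Step 3: 350 μL brought to 600 μL → factor 600/350 = 1.7143
Step 4: 0.12 mL brought to 32.2 mL → factor 32.2/0.12 = 268.33
Step 5: 0.35 mL brought to 2100 μL → factor 2.1/0.35 = 6
Overall dilution factor = 350 × 15 × 1.7143 × 268.33 × 6 = 1.449 × 10^7
Stock = 0.0690 nM × 1.449 × 10^7 = 9.998 × 10^5 nM = 1.00 mM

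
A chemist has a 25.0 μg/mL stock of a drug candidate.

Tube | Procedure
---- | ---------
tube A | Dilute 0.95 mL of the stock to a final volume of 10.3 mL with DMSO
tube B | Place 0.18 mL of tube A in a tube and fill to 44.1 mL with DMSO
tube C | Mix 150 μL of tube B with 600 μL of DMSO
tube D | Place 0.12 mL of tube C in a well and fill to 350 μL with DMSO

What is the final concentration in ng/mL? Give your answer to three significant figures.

0.645 ng/mL

Step 1: 0.95 mL brought to 10.3 mL → factor 10.3/0.95 = 10.842
Step 2: 0.18 mL brought to 44.1 mL → factor 44.1/0.18 = 245
Step 3: 150 μL + 600 μL = 750 μL total → factor 750/150 = 5
Step 4: 0.12 mL brought to 350 μL → factor 0.35/0.12 = 2.9167
Overall dilution factor = 10.842 × 245 × 5 × 2.9167 = 38738
Final = 25.0 μg/mL / 38738 = 0.0006454 μg/mL = 0.645 ng/mL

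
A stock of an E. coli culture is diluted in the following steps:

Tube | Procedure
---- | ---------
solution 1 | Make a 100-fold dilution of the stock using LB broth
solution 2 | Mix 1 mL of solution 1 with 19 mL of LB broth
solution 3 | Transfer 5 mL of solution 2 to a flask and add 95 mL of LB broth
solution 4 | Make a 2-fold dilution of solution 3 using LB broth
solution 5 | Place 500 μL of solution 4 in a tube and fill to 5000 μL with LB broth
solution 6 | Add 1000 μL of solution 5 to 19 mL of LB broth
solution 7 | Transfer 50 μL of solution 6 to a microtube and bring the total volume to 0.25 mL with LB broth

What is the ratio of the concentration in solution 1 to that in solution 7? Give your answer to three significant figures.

Step 1: 100-fold → factor 100
Step 2: 1 mL + 19 mL = 20 mL total → factor 20/1 = 20
Step 3: 5 mL + 95 mL = 100 mL total → factor 100/5 = 20
Step 4: 2-fold → factor 2
Step 5: 500 μL brought to 5000 μL → factor 5000/500 = 10
Step 6: 1000 μL + 19 mL = 20000 μL total → factor 20000/1000 = 20
Step 7: 50 μL brought to 0.25 mL → factor 250/50 = 5
Dilution factor to solution 1 = 100; to solution 7 = 8 × 10^7
[solution 1]/[solution 7] = (factor to solution 7)/(factor to solution 1) = 8 × 10^7/100 = 8.00 × 10^5

8.00 × 10^5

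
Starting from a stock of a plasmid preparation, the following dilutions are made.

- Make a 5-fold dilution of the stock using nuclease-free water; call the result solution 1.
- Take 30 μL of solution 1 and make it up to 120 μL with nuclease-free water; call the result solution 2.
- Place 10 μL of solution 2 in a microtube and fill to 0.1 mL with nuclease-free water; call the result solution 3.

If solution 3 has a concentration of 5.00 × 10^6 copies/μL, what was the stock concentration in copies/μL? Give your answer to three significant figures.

1.00 × 10^9 copies/μL

Step 1: 5-fold → factor 5
Step 2: 30 μL brought to 120 μL → factor 120/30 = 4
Step 3: 10 μL brought to 0.1 mL → factor 100/10 = 10
Overall dilution factor = 5 × 4 × 10 = 200
Stock = 5.00 × 10^6 copies/μL × 200 = 1.00 × 10^9 copies/μL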